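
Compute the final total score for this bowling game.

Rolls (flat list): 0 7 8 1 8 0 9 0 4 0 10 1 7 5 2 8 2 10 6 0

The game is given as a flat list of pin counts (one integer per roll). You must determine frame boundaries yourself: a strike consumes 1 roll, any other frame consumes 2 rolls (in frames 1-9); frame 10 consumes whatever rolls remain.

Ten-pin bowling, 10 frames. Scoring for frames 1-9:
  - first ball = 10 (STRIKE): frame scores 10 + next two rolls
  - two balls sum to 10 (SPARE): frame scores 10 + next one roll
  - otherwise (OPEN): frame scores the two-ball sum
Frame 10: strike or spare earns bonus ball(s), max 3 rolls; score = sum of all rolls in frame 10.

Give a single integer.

Frame 1: OPEN (0+7=7). Cumulative: 7
Frame 2: OPEN (8+1=9). Cumulative: 16
Frame 3: OPEN (8+0=8). Cumulative: 24
Frame 4: OPEN (9+0=9). Cumulative: 33
Frame 5: OPEN (4+0=4). Cumulative: 37
Frame 6: STRIKE. 10 + next two rolls (1+7) = 18. Cumulative: 55
Frame 7: OPEN (1+7=8). Cumulative: 63
Frame 8: OPEN (5+2=7). Cumulative: 70
Frame 9: SPARE (8+2=10). 10 + next roll (10) = 20. Cumulative: 90
Frame 10: STRIKE. Sum of all frame-10 rolls (10+6+0) = 16. Cumulative: 106

Answer: 106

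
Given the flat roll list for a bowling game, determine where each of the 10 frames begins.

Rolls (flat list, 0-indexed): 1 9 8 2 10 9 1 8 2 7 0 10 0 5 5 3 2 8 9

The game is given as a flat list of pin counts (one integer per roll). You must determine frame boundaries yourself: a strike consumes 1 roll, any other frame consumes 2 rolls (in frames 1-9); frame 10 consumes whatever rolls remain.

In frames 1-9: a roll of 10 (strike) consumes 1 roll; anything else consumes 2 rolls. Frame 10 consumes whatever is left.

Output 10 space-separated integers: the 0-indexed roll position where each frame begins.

Answer: 0 2 4 5 7 9 11 12 14 16

Derivation:
Frame 1 starts at roll index 0: rolls=1,9 (sum=10), consumes 2 rolls
Frame 2 starts at roll index 2: rolls=8,2 (sum=10), consumes 2 rolls
Frame 3 starts at roll index 4: roll=10 (strike), consumes 1 roll
Frame 4 starts at roll index 5: rolls=9,1 (sum=10), consumes 2 rolls
Frame 5 starts at roll index 7: rolls=8,2 (sum=10), consumes 2 rolls
Frame 6 starts at roll index 9: rolls=7,0 (sum=7), consumes 2 rolls
Frame 7 starts at roll index 11: roll=10 (strike), consumes 1 roll
Frame 8 starts at roll index 12: rolls=0,5 (sum=5), consumes 2 rolls
Frame 9 starts at roll index 14: rolls=5,3 (sum=8), consumes 2 rolls
Frame 10 starts at roll index 16: 3 remaining rolls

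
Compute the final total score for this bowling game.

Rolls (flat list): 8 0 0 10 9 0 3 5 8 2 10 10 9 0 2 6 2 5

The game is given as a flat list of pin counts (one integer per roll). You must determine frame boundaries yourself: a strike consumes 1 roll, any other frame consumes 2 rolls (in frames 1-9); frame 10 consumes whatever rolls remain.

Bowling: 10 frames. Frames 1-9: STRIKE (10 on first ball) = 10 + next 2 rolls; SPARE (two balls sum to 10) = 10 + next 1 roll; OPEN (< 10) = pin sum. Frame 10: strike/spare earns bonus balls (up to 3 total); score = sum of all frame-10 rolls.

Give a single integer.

Answer: 136

Derivation:
Frame 1: OPEN (8+0=8). Cumulative: 8
Frame 2: SPARE (0+10=10). 10 + next roll (9) = 19. Cumulative: 27
Frame 3: OPEN (9+0=9). Cumulative: 36
Frame 4: OPEN (3+5=8). Cumulative: 44
Frame 5: SPARE (8+2=10). 10 + next roll (10) = 20. Cumulative: 64
Frame 6: STRIKE. 10 + next two rolls (10+9) = 29. Cumulative: 93
Frame 7: STRIKE. 10 + next two rolls (9+0) = 19. Cumulative: 112
Frame 8: OPEN (9+0=9). Cumulative: 121
Frame 9: OPEN (2+6=8). Cumulative: 129
Frame 10: OPEN. Sum of all frame-10 rolls (2+5) = 7. Cumulative: 136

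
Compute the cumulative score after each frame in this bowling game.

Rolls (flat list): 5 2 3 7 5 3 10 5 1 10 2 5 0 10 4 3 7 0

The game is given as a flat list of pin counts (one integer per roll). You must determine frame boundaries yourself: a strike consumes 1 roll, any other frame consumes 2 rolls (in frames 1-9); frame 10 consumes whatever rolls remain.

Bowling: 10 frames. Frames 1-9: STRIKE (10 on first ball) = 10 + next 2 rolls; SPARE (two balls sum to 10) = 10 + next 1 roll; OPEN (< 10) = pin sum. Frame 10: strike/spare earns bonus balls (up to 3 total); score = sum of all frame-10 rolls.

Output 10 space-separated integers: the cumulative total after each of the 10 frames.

Frame 1: OPEN (5+2=7). Cumulative: 7
Frame 2: SPARE (3+7=10). 10 + next roll (5) = 15. Cumulative: 22
Frame 3: OPEN (5+3=8). Cumulative: 30
Frame 4: STRIKE. 10 + next two rolls (5+1) = 16. Cumulative: 46
Frame 5: OPEN (5+1=6). Cumulative: 52
Frame 6: STRIKE. 10 + next two rolls (2+5) = 17. Cumulative: 69
Frame 7: OPEN (2+5=7). Cumulative: 76
Frame 8: SPARE (0+10=10). 10 + next roll (4) = 14. Cumulative: 90
Frame 9: OPEN (4+3=7). Cumulative: 97
Frame 10: OPEN. Sum of all frame-10 rolls (7+0) = 7. Cumulative: 104

Answer: 7 22 30 46 52 69 76 90 97 104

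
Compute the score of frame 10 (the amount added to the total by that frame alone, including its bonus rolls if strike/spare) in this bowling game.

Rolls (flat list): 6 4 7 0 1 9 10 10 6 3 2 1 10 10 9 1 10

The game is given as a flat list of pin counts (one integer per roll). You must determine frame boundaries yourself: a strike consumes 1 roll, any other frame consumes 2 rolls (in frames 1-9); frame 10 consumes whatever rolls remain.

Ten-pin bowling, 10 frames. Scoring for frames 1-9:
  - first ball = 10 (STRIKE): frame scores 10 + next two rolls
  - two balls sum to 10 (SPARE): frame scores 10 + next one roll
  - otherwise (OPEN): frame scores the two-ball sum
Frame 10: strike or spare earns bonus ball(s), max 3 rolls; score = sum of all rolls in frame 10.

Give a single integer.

Answer: 20

Derivation:
Frame 1: SPARE (6+4=10). 10 + next roll (7) = 17. Cumulative: 17
Frame 2: OPEN (7+0=7). Cumulative: 24
Frame 3: SPARE (1+9=10). 10 + next roll (10) = 20. Cumulative: 44
Frame 4: STRIKE. 10 + next two rolls (10+6) = 26. Cumulative: 70
Frame 5: STRIKE. 10 + next two rolls (6+3) = 19. Cumulative: 89
Frame 6: OPEN (6+3=9). Cumulative: 98
Frame 7: OPEN (2+1=3). Cumulative: 101
Frame 8: STRIKE. 10 + next two rolls (10+9) = 29. Cumulative: 130
Frame 9: STRIKE. 10 + next two rolls (9+1) = 20. Cumulative: 150
Frame 10: SPARE. Sum of all frame-10 rolls (9+1+10) = 20. Cumulative: 170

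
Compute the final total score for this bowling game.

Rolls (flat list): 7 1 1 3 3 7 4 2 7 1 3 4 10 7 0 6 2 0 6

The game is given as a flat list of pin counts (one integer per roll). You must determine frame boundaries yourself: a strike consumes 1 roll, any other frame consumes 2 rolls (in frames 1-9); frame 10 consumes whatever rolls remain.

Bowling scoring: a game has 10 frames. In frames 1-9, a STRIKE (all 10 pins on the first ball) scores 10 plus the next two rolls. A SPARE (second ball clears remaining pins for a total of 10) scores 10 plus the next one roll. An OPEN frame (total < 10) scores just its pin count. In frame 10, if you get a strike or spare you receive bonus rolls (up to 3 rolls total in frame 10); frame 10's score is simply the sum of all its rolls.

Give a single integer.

Answer: 85

Derivation:
Frame 1: OPEN (7+1=8). Cumulative: 8
Frame 2: OPEN (1+3=4). Cumulative: 12
Frame 3: SPARE (3+7=10). 10 + next roll (4) = 14. Cumulative: 26
Frame 4: OPEN (4+2=6). Cumulative: 32
Frame 5: OPEN (7+1=8). Cumulative: 40
Frame 6: OPEN (3+4=7). Cumulative: 47
Frame 7: STRIKE. 10 + next two rolls (7+0) = 17. Cumulative: 64
Frame 8: OPEN (7+0=7). Cumulative: 71
Frame 9: OPEN (6+2=8). Cumulative: 79
Frame 10: OPEN. Sum of all frame-10 rolls (0+6) = 6. Cumulative: 85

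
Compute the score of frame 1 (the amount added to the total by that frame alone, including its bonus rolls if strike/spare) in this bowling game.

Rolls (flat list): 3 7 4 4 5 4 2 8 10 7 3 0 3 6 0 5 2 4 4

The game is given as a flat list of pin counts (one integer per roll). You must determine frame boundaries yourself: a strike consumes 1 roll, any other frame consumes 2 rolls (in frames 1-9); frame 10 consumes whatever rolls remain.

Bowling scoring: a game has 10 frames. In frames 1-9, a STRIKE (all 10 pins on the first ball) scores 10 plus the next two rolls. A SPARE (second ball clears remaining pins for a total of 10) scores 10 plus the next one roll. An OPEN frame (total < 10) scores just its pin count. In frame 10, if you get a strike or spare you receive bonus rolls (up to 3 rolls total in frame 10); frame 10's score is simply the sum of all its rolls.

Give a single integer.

Answer: 14

Derivation:
Frame 1: SPARE (3+7=10). 10 + next roll (4) = 14. Cumulative: 14
Frame 2: OPEN (4+4=8). Cumulative: 22
Frame 3: OPEN (5+4=9). Cumulative: 31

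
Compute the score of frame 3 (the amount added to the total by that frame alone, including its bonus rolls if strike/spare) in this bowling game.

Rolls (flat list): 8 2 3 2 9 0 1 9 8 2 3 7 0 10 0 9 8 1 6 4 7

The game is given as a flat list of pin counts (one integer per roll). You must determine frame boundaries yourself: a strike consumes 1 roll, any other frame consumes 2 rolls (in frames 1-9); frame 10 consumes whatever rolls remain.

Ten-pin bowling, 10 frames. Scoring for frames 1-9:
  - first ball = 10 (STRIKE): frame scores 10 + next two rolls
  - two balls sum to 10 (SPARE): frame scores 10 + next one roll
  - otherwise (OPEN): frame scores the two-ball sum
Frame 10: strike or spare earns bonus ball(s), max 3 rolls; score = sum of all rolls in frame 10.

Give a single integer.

Answer: 9

Derivation:
Frame 1: SPARE (8+2=10). 10 + next roll (3) = 13. Cumulative: 13
Frame 2: OPEN (3+2=5). Cumulative: 18
Frame 3: OPEN (9+0=9). Cumulative: 27
Frame 4: SPARE (1+9=10). 10 + next roll (8) = 18. Cumulative: 45
Frame 5: SPARE (8+2=10). 10 + next roll (3) = 13. Cumulative: 58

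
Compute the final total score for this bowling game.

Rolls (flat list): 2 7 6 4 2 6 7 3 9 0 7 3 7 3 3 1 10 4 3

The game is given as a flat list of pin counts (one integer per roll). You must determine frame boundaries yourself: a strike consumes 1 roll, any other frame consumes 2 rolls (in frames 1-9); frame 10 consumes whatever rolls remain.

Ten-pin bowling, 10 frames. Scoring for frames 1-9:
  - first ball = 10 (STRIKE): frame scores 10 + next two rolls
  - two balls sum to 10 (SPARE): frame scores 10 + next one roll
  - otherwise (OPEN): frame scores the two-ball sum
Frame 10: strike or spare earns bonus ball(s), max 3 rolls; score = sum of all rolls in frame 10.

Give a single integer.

Answer: 115

Derivation:
Frame 1: OPEN (2+7=9). Cumulative: 9
Frame 2: SPARE (6+4=10). 10 + next roll (2) = 12. Cumulative: 21
Frame 3: OPEN (2+6=8). Cumulative: 29
Frame 4: SPARE (7+3=10). 10 + next roll (9) = 19. Cumulative: 48
Frame 5: OPEN (9+0=9). Cumulative: 57
Frame 6: SPARE (7+3=10). 10 + next roll (7) = 17. Cumulative: 74
Frame 7: SPARE (7+3=10). 10 + next roll (3) = 13. Cumulative: 87
Frame 8: OPEN (3+1=4). Cumulative: 91
Frame 9: STRIKE. 10 + next two rolls (4+3) = 17. Cumulative: 108
Frame 10: OPEN. Sum of all frame-10 rolls (4+3) = 7. Cumulative: 115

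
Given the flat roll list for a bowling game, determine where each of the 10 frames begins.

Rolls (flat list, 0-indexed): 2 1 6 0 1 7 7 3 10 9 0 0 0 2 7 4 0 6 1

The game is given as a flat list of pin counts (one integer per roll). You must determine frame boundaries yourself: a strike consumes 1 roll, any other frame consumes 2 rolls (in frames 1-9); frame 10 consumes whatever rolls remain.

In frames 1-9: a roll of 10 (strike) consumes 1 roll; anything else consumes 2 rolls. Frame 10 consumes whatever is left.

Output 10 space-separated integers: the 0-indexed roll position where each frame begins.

Answer: 0 2 4 6 8 9 11 13 15 17

Derivation:
Frame 1 starts at roll index 0: rolls=2,1 (sum=3), consumes 2 rolls
Frame 2 starts at roll index 2: rolls=6,0 (sum=6), consumes 2 rolls
Frame 3 starts at roll index 4: rolls=1,7 (sum=8), consumes 2 rolls
Frame 4 starts at roll index 6: rolls=7,3 (sum=10), consumes 2 rolls
Frame 5 starts at roll index 8: roll=10 (strike), consumes 1 roll
Frame 6 starts at roll index 9: rolls=9,0 (sum=9), consumes 2 rolls
Frame 7 starts at roll index 11: rolls=0,0 (sum=0), consumes 2 rolls
Frame 8 starts at roll index 13: rolls=2,7 (sum=9), consumes 2 rolls
Frame 9 starts at roll index 15: rolls=4,0 (sum=4), consumes 2 rolls
Frame 10 starts at roll index 17: 2 remaining rolls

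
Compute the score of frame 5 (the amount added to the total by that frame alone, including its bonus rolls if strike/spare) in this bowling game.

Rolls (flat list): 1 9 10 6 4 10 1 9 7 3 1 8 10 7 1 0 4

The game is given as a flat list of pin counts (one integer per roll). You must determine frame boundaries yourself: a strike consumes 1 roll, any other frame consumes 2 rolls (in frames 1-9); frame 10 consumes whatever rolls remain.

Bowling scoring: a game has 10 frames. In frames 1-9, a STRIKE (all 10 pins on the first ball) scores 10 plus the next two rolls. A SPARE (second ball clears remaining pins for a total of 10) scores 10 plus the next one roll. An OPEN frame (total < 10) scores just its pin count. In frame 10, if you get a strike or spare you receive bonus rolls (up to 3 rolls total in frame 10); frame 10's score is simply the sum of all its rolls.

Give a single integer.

Frame 1: SPARE (1+9=10). 10 + next roll (10) = 20. Cumulative: 20
Frame 2: STRIKE. 10 + next two rolls (6+4) = 20. Cumulative: 40
Frame 3: SPARE (6+4=10). 10 + next roll (10) = 20. Cumulative: 60
Frame 4: STRIKE. 10 + next two rolls (1+9) = 20. Cumulative: 80
Frame 5: SPARE (1+9=10). 10 + next roll (7) = 17. Cumulative: 97
Frame 6: SPARE (7+3=10). 10 + next roll (1) = 11. Cumulative: 108
Frame 7: OPEN (1+8=9). Cumulative: 117

Answer: 17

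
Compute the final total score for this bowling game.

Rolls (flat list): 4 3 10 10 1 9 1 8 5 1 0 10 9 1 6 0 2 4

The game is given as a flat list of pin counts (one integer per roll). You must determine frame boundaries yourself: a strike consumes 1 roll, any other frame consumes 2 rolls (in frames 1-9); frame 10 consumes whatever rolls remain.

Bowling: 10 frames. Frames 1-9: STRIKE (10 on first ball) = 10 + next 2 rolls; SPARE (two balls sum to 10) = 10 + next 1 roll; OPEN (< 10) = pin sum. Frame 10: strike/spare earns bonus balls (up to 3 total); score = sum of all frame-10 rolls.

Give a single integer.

Frame 1: OPEN (4+3=7). Cumulative: 7
Frame 2: STRIKE. 10 + next two rolls (10+1) = 21. Cumulative: 28
Frame 3: STRIKE. 10 + next two rolls (1+9) = 20. Cumulative: 48
Frame 4: SPARE (1+9=10). 10 + next roll (1) = 11. Cumulative: 59
Frame 5: OPEN (1+8=9). Cumulative: 68
Frame 6: OPEN (5+1=6). Cumulative: 74
Frame 7: SPARE (0+10=10). 10 + next roll (9) = 19. Cumulative: 93
Frame 8: SPARE (9+1=10). 10 + next roll (6) = 16. Cumulative: 109
Frame 9: OPEN (6+0=6). Cumulative: 115
Frame 10: OPEN. Sum of all frame-10 rolls (2+4) = 6. Cumulative: 121

Answer: 121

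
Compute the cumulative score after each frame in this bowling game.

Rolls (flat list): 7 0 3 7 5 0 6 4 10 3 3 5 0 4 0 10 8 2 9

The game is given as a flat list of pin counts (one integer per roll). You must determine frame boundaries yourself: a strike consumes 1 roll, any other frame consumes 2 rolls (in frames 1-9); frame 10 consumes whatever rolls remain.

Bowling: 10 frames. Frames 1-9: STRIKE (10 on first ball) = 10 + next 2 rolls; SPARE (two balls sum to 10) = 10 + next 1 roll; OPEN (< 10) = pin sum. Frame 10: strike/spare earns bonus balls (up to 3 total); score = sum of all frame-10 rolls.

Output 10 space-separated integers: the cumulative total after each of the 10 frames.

Frame 1: OPEN (7+0=7). Cumulative: 7
Frame 2: SPARE (3+7=10). 10 + next roll (5) = 15. Cumulative: 22
Frame 3: OPEN (5+0=5). Cumulative: 27
Frame 4: SPARE (6+4=10). 10 + next roll (10) = 20. Cumulative: 47
Frame 5: STRIKE. 10 + next two rolls (3+3) = 16. Cumulative: 63
Frame 6: OPEN (3+3=6). Cumulative: 69
Frame 7: OPEN (5+0=5). Cumulative: 74
Frame 8: OPEN (4+0=4). Cumulative: 78
Frame 9: STRIKE. 10 + next two rolls (8+2) = 20. Cumulative: 98
Frame 10: SPARE. Sum of all frame-10 rolls (8+2+9) = 19. Cumulative: 117

Answer: 7 22 27 47 63 69 74 78 98 117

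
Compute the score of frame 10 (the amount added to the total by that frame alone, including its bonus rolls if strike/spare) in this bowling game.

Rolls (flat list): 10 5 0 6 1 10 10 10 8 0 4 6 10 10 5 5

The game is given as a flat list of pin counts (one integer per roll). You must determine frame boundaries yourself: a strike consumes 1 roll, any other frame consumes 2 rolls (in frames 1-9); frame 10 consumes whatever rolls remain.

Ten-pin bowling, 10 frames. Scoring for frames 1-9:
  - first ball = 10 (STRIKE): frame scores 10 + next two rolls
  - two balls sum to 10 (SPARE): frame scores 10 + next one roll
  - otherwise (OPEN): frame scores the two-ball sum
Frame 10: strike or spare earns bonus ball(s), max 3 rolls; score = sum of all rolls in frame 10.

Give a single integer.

Answer: 20

Derivation:
Frame 1: STRIKE. 10 + next two rolls (5+0) = 15. Cumulative: 15
Frame 2: OPEN (5+0=5). Cumulative: 20
Frame 3: OPEN (6+1=7). Cumulative: 27
Frame 4: STRIKE. 10 + next two rolls (10+10) = 30. Cumulative: 57
Frame 5: STRIKE. 10 + next two rolls (10+8) = 28. Cumulative: 85
Frame 6: STRIKE. 10 + next two rolls (8+0) = 18. Cumulative: 103
Frame 7: OPEN (8+0=8). Cumulative: 111
Frame 8: SPARE (4+6=10). 10 + next roll (10) = 20. Cumulative: 131
Frame 9: STRIKE. 10 + next two rolls (10+5) = 25. Cumulative: 156
Frame 10: STRIKE. Sum of all frame-10 rolls (10+5+5) = 20. Cumulative: 176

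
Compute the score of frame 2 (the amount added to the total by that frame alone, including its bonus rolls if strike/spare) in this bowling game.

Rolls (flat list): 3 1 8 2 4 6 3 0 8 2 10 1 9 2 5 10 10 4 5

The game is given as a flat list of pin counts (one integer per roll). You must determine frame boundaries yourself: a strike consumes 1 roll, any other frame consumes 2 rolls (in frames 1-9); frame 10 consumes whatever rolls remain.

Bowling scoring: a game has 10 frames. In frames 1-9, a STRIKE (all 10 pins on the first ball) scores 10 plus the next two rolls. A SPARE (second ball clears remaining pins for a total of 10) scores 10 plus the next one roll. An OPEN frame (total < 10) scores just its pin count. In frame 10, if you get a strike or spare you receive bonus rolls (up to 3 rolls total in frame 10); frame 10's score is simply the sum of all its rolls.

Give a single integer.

Answer: 14

Derivation:
Frame 1: OPEN (3+1=4). Cumulative: 4
Frame 2: SPARE (8+2=10). 10 + next roll (4) = 14. Cumulative: 18
Frame 3: SPARE (4+6=10). 10 + next roll (3) = 13. Cumulative: 31
Frame 4: OPEN (3+0=3). Cumulative: 34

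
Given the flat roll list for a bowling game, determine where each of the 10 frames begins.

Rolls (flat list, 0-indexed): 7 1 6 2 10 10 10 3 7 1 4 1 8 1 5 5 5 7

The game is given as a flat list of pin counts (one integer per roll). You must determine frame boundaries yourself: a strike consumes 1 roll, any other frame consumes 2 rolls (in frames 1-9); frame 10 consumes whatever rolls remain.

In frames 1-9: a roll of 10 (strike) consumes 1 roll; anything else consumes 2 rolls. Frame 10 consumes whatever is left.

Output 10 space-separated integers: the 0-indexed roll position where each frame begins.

Answer: 0 2 4 5 6 7 9 11 13 15

Derivation:
Frame 1 starts at roll index 0: rolls=7,1 (sum=8), consumes 2 rolls
Frame 2 starts at roll index 2: rolls=6,2 (sum=8), consumes 2 rolls
Frame 3 starts at roll index 4: roll=10 (strike), consumes 1 roll
Frame 4 starts at roll index 5: roll=10 (strike), consumes 1 roll
Frame 5 starts at roll index 6: roll=10 (strike), consumes 1 roll
Frame 6 starts at roll index 7: rolls=3,7 (sum=10), consumes 2 rolls
Frame 7 starts at roll index 9: rolls=1,4 (sum=5), consumes 2 rolls
Frame 8 starts at roll index 11: rolls=1,8 (sum=9), consumes 2 rolls
Frame 9 starts at roll index 13: rolls=1,5 (sum=6), consumes 2 rolls
Frame 10 starts at roll index 15: 3 remaining rolls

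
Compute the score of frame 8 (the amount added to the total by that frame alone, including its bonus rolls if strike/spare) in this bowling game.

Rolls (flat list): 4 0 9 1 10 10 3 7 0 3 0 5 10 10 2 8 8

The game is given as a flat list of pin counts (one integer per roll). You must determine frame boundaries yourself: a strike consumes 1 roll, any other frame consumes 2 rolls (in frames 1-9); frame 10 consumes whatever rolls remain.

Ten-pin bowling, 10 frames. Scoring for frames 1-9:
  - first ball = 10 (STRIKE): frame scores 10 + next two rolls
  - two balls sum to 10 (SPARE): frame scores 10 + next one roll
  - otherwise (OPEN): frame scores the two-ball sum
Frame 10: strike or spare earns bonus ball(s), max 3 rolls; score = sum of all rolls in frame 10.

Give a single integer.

Frame 1: OPEN (4+0=4). Cumulative: 4
Frame 2: SPARE (9+1=10). 10 + next roll (10) = 20. Cumulative: 24
Frame 3: STRIKE. 10 + next two rolls (10+3) = 23. Cumulative: 47
Frame 4: STRIKE. 10 + next two rolls (3+7) = 20. Cumulative: 67
Frame 5: SPARE (3+7=10). 10 + next roll (0) = 10. Cumulative: 77
Frame 6: OPEN (0+3=3). Cumulative: 80
Frame 7: OPEN (0+5=5). Cumulative: 85
Frame 8: STRIKE. 10 + next two rolls (10+2) = 22. Cumulative: 107
Frame 9: STRIKE. 10 + next two rolls (2+8) = 20. Cumulative: 127
Frame 10: SPARE. Sum of all frame-10 rolls (2+8+8) = 18. Cumulative: 145

Answer: 22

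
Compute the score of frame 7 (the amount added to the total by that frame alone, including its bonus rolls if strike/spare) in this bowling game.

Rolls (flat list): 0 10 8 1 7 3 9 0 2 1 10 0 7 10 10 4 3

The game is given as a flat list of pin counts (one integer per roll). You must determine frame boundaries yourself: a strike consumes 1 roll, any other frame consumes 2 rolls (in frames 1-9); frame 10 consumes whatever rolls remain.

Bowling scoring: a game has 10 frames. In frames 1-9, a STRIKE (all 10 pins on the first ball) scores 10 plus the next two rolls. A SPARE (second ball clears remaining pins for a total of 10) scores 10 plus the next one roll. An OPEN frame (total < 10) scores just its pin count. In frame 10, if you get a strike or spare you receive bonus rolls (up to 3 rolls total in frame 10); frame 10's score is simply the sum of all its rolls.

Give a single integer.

Answer: 7

Derivation:
Frame 1: SPARE (0+10=10). 10 + next roll (8) = 18. Cumulative: 18
Frame 2: OPEN (8+1=9). Cumulative: 27
Frame 3: SPARE (7+3=10). 10 + next roll (9) = 19. Cumulative: 46
Frame 4: OPEN (9+0=9). Cumulative: 55
Frame 5: OPEN (2+1=3). Cumulative: 58
Frame 6: STRIKE. 10 + next two rolls (0+7) = 17. Cumulative: 75
Frame 7: OPEN (0+7=7). Cumulative: 82
Frame 8: STRIKE. 10 + next two rolls (10+4) = 24. Cumulative: 106
Frame 9: STRIKE. 10 + next two rolls (4+3) = 17. Cumulative: 123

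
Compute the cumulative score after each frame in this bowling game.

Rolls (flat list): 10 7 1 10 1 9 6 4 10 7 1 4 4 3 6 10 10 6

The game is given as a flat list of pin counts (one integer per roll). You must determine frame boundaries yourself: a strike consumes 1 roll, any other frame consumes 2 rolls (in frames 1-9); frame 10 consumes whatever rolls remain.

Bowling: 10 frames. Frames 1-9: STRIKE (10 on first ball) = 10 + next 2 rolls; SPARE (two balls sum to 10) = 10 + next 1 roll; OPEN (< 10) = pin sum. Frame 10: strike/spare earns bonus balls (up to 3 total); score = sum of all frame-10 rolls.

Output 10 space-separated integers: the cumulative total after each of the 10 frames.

Answer: 18 26 46 62 82 100 108 116 125 151

Derivation:
Frame 1: STRIKE. 10 + next two rolls (7+1) = 18. Cumulative: 18
Frame 2: OPEN (7+1=8). Cumulative: 26
Frame 3: STRIKE. 10 + next two rolls (1+9) = 20. Cumulative: 46
Frame 4: SPARE (1+9=10). 10 + next roll (6) = 16. Cumulative: 62
Frame 5: SPARE (6+4=10). 10 + next roll (10) = 20. Cumulative: 82
Frame 6: STRIKE. 10 + next two rolls (7+1) = 18. Cumulative: 100
Frame 7: OPEN (7+1=8). Cumulative: 108
Frame 8: OPEN (4+4=8). Cumulative: 116
Frame 9: OPEN (3+6=9). Cumulative: 125
Frame 10: STRIKE. Sum of all frame-10 rolls (10+10+6) = 26. Cumulative: 151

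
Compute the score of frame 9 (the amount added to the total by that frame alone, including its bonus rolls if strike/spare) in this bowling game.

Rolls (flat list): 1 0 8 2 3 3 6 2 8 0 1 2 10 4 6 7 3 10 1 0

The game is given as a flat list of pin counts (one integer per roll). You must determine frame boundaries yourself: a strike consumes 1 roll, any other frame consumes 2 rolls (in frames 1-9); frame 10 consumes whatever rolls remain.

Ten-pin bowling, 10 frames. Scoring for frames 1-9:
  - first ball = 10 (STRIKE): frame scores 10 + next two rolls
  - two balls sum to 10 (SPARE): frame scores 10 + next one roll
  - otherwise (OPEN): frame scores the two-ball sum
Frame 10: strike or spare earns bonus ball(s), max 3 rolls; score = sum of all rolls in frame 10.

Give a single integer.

Answer: 20

Derivation:
Frame 1: OPEN (1+0=1). Cumulative: 1
Frame 2: SPARE (8+2=10). 10 + next roll (3) = 13. Cumulative: 14
Frame 3: OPEN (3+3=6). Cumulative: 20
Frame 4: OPEN (6+2=8). Cumulative: 28
Frame 5: OPEN (8+0=8). Cumulative: 36
Frame 6: OPEN (1+2=3). Cumulative: 39
Frame 7: STRIKE. 10 + next two rolls (4+6) = 20. Cumulative: 59
Frame 8: SPARE (4+6=10). 10 + next roll (7) = 17. Cumulative: 76
Frame 9: SPARE (7+3=10). 10 + next roll (10) = 20. Cumulative: 96
Frame 10: STRIKE. Sum of all frame-10 rolls (10+1+0) = 11. Cumulative: 107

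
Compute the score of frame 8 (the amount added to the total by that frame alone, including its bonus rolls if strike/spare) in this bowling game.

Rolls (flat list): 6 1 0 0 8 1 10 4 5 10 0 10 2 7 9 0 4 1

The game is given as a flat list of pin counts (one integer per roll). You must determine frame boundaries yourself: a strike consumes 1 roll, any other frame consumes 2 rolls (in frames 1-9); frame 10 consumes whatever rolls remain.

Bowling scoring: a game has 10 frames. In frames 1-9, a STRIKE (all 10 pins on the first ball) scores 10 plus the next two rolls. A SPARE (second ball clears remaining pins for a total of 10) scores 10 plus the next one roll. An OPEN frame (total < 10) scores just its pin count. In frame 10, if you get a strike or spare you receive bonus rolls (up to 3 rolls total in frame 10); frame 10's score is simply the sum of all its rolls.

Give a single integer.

Answer: 9

Derivation:
Frame 1: OPEN (6+1=7). Cumulative: 7
Frame 2: OPEN (0+0=0). Cumulative: 7
Frame 3: OPEN (8+1=9). Cumulative: 16
Frame 4: STRIKE. 10 + next two rolls (4+5) = 19. Cumulative: 35
Frame 5: OPEN (4+5=9). Cumulative: 44
Frame 6: STRIKE. 10 + next two rolls (0+10) = 20. Cumulative: 64
Frame 7: SPARE (0+10=10). 10 + next roll (2) = 12. Cumulative: 76
Frame 8: OPEN (2+7=9). Cumulative: 85
Frame 9: OPEN (9+0=9). Cumulative: 94
Frame 10: OPEN. Sum of all frame-10 rolls (4+1) = 5. Cumulative: 99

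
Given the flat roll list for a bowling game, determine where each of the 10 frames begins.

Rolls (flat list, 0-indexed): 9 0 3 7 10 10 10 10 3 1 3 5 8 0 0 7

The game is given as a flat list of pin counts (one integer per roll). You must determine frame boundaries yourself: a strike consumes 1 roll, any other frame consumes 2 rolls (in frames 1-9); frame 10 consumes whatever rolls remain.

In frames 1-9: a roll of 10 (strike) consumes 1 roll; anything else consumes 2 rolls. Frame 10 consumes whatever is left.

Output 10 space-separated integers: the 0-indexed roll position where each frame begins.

Answer: 0 2 4 5 6 7 8 10 12 14

Derivation:
Frame 1 starts at roll index 0: rolls=9,0 (sum=9), consumes 2 rolls
Frame 2 starts at roll index 2: rolls=3,7 (sum=10), consumes 2 rolls
Frame 3 starts at roll index 4: roll=10 (strike), consumes 1 roll
Frame 4 starts at roll index 5: roll=10 (strike), consumes 1 roll
Frame 5 starts at roll index 6: roll=10 (strike), consumes 1 roll
Frame 6 starts at roll index 7: roll=10 (strike), consumes 1 roll
Frame 7 starts at roll index 8: rolls=3,1 (sum=4), consumes 2 rolls
Frame 8 starts at roll index 10: rolls=3,5 (sum=8), consumes 2 rolls
Frame 9 starts at roll index 12: rolls=8,0 (sum=8), consumes 2 rolls
Frame 10 starts at roll index 14: 2 remaining rolls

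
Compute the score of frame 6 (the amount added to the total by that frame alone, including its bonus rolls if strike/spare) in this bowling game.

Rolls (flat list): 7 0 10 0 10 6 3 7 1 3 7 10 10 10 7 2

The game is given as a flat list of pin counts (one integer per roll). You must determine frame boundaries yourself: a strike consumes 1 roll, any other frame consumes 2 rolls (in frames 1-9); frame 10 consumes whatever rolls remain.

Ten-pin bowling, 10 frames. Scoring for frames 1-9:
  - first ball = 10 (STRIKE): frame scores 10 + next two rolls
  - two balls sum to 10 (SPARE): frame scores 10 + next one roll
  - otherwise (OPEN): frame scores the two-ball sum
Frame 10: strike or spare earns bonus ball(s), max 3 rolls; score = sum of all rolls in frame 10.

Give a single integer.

Answer: 20

Derivation:
Frame 1: OPEN (7+0=7). Cumulative: 7
Frame 2: STRIKE. 10 + next two rolls (0+10) = 20. Cumulative: 27
Frame 3: SPARE (0+10=10). 10 + next roll (6) = 16. Cumulative: 43
Frame 4: OPEN (6+3=9). Cumulative: 52
Frame 5: OPEN (7+1=8). Cumulative: 60
Frame 6: SPARE (3+7=10). 10 + next roll (10) = 20. Cumulative: 80
Frame 7: STRIKE. 10 + next two rolls (10+10) = 30. Cumulative: 110
Frame 8: STRIKE. 10 + next two rolls (10+7) = 27. Cumulative: 137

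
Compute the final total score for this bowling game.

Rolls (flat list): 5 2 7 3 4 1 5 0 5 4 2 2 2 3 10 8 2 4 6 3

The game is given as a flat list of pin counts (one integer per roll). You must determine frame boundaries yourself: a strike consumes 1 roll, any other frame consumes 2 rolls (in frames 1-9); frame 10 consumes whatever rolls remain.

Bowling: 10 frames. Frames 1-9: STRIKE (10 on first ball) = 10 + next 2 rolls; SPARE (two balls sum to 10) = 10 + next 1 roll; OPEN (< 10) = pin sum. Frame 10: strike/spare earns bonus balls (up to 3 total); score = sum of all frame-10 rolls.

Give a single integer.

Frame 1: OPEN (5+2=7). Cumulative: 7
Frame 2: SPARE (7+3=10). 10 + next roll (4) = 14. Cumulative: 21
Frame 3: OPEN (4+1=5). Cumulative: 26
Frame 4: OPEN (5+0=5). Cumulative: 31
Frame 5: OPEN (5+4=9). Cumulative: 40
Frame 6: OPEN (2+2=4). Cumulative: 44
Frame 7: OPEN (2+3=5). Cumulative: 49
Frame 8: STRIKE. 10 + next two rolls (8+2) = 20. Cumulative: 69
Frame 9: SPARE (8+2=10). 10 + next roll (4) = 14. Cumulative: 83
Frame 10: SPARE. Sum of all frame-10 rolls (4+6+3) = 13. Cumulative: 96

Answer: 96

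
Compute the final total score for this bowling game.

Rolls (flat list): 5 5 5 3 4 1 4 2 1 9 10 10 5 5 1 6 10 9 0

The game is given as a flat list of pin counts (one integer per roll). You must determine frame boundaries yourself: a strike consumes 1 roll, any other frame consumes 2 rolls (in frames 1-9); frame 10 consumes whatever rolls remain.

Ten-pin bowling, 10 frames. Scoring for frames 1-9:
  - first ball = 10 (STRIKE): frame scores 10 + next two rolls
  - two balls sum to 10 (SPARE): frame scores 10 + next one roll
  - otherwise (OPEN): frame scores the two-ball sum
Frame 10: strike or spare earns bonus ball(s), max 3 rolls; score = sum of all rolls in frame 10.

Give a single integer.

Answer: 136

Derivation:
Frame 1: SPARE (5+5=10). 10 + next roll (5) = 15. Cumulative: 15
Frame 2: OPEN (5+3=8). Cumulative: 23
Frame 3: OPEN (4+1=5). Cumulative: 28
Frame 4: OPEN (4+2=6). Cumulative: 34
Frame 5: SPARE (1+9=10). 10 + next roll (10) = 20. Cumulative: 54
Frame 6: STRIKE. 10 + next two rolls (10+5) = 25. Cumulative: 79
Frame 7: STRIKE. 10 + next two rolls (5+5) = 20. Cumulative: 99
Frame 8: SPARE (5+5=10). 10 + next roll (1) = 11. Cumulative: 110
Frame 9: OPEN (1+6=7). Cumulative: 117
Frame 10: STRIKE. Sum of all frame-10 rolls (10+9+0) = 19. Cumulative: 136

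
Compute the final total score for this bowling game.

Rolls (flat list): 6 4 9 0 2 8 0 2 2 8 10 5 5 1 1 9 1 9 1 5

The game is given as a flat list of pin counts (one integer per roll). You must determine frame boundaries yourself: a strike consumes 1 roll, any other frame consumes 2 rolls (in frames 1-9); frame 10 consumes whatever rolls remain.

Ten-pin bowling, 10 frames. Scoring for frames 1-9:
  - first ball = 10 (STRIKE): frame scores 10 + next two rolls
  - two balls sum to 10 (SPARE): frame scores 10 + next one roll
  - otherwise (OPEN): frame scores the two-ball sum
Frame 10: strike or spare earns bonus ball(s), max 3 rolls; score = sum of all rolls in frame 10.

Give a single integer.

Answer: 127

Derivation:
Frame 1: SPARE (6+4=10). 10 + next roll (9) = 19. Cumulative: 19
Frame 2: OPEN (9+0=9). Cumulative: 28
Frame 3: SPARE (2+8=10). 10 + next roll (0) = 10. Cumulative: 38
Frame 4: OPEN (0+2=2). Cumulative: 40
Frame 5: SPARE (2+8=10). 10 + next roll (10) = 20. Cumulative: 60
Frame 6: STRIKE. 10 + next two rolls (5+5) = 20. Cumulative: 80
Frame 7: SPARE (5+5=10). 10 + next roll (1) = 11. Cumulative: 91
Frame 8: OPEN (1+1=2). Cumulative: 93
Frame 9: SPARE (9+1=10). 10 + next roll (9) = 19. Cumulative: 112
Frame 10: SPARE. Sum of all frame-10 rolls (9+1+5) = 15. Cumulative: 127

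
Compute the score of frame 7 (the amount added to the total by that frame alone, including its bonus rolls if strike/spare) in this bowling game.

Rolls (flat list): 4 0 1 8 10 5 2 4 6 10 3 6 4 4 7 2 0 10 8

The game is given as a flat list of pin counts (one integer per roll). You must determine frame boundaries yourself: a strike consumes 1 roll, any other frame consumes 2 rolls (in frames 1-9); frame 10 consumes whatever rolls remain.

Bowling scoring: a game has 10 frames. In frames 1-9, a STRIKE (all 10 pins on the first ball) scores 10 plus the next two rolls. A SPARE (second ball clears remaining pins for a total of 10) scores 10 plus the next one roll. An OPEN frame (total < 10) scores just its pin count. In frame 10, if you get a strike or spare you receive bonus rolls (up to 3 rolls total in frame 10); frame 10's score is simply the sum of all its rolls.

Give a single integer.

Answer: 9

Derivation:
Frame 1: OPEN (4+0=4). Cumulative: 4
Frame 2: OPEN (1+8=9). Cumulative: 13
Frame 3: STRIKE. 10 + next two rolls (5+2) = 17. Cumulative: 30
Frame 4: OPEN (5+2=7). Cumulative: 37
Frame 5: SPARE (4+6=10). 10 + next roll (10) = 20. Cumulative: 57
Frame 6: STRIKE. 10 + next two rolls (3+6) = 19. Cumulative: 76
Frame 7: OPEN (3+6=9). Cumulative: 85
Frame 8: OPEN (4+4=8). Cumulative: 93
Frame 9: OPEN (7+2=9). Cumulative: 102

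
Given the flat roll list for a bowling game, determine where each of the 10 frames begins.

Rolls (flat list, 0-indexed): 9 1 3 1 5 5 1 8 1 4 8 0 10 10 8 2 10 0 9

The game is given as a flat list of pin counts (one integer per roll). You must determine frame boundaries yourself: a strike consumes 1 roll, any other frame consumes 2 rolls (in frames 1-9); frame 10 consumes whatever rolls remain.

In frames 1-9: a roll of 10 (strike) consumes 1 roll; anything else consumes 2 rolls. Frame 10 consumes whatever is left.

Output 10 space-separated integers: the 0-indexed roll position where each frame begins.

Frame 1 starts at roll index 0: rolls=9,1 (sum=10), consumes 2 rolls
Frame 2 starts at roll index 2: rolls=3,1 (sum=4), consumes 2 rolls
Frame 3 starts at roll index 4: rolls=5,5 (sum=10), consumes 2 rolls
Frame 4 starts at roll index 6: rolls=1,8 (sum=9), consumes 2 rolls
Frame 5 starts at roll index 8: rolls=1,4 (sum=5), consumes 2 rolls
Frame 6 starts at roll index 10: rolls=8,0 (sum=8), consumes 2 rolls
Frame 7 starts at roll index 12: roll=10 (strike), consumes 1 roll
Frame 8 starts at roll index 13: roll=10 (strike), consumes 1 roll
Frame 9 starts at roll index 14: rolls=8,2 (sum=10), consumes 2 rolls
Frame 10 starts at roll index 16: 3 remaining rolls

Answer: 0 2 4 6 8 10 12 13 14 16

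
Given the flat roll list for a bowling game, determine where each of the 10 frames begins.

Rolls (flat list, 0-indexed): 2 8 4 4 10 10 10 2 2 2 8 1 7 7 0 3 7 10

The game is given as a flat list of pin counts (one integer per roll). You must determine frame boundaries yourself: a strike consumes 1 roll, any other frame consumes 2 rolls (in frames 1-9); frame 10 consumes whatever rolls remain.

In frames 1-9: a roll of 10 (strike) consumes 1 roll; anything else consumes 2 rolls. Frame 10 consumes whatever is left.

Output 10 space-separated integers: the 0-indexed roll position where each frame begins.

Frame 1 starts at roll index 0: rolls=2,8 (sum=10), consumes 2 rolls
Frame 2 starts at roll index 2: rolls=4,4 (sum=8), consumes 2 rolls
Frame 3 starts at roll index 4: roll=10 (strike), consumes 1 roll
Frame 4 starts at roll index 5: roll=10 (strike), consumes 1 roll
Frame 5 starts at roll index 6: roll=10 (strike), consumes 1 roll
Frame 6 starts at roll index 7: rolls=2,2 (sum=4), consumes 2 rolls
Frame 7 starts at roll index 9: rolls=2,8 (sum=10), consumes 2 rolls
Frame 8 starts at roll index 11: rolls=1,7 (sum=8), consumes 2 rolls
Frame 9 starts at roll index 13: rolls=7,0 (sum=7), consumes 2 rolls
Frame 10 starts at roll index 15: 3 remaining rolls

Answer: 0 2 4 5 6 7 9 11 13 15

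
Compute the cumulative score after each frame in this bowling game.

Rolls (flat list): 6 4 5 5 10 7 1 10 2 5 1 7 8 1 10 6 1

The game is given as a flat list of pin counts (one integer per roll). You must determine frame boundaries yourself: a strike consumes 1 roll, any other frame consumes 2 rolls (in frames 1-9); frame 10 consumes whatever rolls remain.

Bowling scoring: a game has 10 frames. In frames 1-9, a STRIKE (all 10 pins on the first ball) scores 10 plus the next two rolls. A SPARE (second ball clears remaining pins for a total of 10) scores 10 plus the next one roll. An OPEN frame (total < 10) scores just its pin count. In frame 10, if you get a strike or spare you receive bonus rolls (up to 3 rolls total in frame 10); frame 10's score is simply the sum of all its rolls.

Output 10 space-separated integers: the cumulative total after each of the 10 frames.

Frame 1: SPARE (6+4=10). 10 + next roll (5) = 15. Cumulative: 15
Frame 2: SPARE (5+5=10). 10 + next roll (10) = 20. Cumulative: 35
Frame 3: STRIKE. 10 + next two rolls (7+1) = 18. Cumulative: 53
Frame 4: OPEN (7+1=8). Cumulative: 61
Frame 5: STRIKE. 10 + next two rolls (2+5) = 17. Cumulative: 78
Frame 6: OPEN (2+5=7). Cumulative: 85
Frame 7: OPEN (1+7=8). Cumulative: 93
Frame 8: OPEN (8+1=9). Cumulative: 102
Frame 9: STRIKE. 10 + next two rolls (6+1) = 17. Cumulative: 119
Frame 10: OPEN. Sum of all frame-10 rolls (6+1) = 7. Cumulative: 126

Answer: 15 35 53 61 78 85 93 102 119 126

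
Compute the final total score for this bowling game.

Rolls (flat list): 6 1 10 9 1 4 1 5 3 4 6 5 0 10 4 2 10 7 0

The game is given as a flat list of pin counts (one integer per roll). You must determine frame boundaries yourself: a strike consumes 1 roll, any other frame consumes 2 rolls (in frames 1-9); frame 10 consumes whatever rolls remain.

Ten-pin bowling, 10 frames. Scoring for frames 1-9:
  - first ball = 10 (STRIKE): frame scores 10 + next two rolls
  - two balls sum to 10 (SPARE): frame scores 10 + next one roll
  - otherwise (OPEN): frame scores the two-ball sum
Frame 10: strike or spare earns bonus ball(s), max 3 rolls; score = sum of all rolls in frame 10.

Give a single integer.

Frame 1: OPEN (6+1=7). Cumulative: 7
Frame 2: STRIKE. 10 + next two rolls (9+1) = 20. Cumulative: 27
Frame 3: SPARE (9+1=10). 10 + next roll (4) = 14. Cumulative: 41
Frame 4: OPEN (4+1=5). Cumulative: 46
Frame 5: OPEN (5+3=8). Cumulative: 54
Frame 6: SPARE (4+6=10). 10 + next roll (5) = 15. Cumulative: 69
Frame 7: OPEN (5+0=5). Cumulative: 74
Frame 8: STRIKE. 10 + next two rolls (4+2) = 16. Cumulative: 90
Frame 9: OPEN (4+2=6). Cumulative: 96
Frame 10: STRIKE. Sum of all frame-10 rolls (10+7+0) = 17. Cumulative: 113

Answer: 113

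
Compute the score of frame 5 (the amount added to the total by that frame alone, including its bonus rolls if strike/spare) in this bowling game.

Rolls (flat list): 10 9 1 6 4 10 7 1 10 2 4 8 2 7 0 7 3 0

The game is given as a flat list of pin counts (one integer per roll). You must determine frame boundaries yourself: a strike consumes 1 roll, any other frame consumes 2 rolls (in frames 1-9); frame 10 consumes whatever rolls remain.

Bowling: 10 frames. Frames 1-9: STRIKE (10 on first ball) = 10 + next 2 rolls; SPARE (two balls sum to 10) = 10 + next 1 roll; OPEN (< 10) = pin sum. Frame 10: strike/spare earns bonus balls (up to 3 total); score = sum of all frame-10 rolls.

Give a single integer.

Answer: 8

Derivation:
Frame 1: STRIKE. 10 + next two rolls (9+1) = 20. Cumulative: 20
Frame 2: SPARE (9+1=10). 10 + next roll (6) = 16. Cumulative: 36
Frame 3: SPARE (6+4=10). 10 + next roll (10) = 20. Cumulative: 56
Frame 4: STRIKE. 10 + next two rolls (7+1) = 18. Cumulative: 74
Frame 5: OPEN (7+1=8). Cumulative: 82
Frame 6: STRIKE. 10 + next two rolls (2+4) = 16. Cumulative: 98
Frame 7: OPEN (2+4=6). Cumulative: 104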